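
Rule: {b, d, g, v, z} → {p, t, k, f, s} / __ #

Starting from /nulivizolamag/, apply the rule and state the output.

/g/ is a voiced obstruent in word-final position, so it devoices to [k].
The other instances of /v/, /z/ do not occur in the required environment and remain unchanged.
Surface form: [nulivizolamak].

nulivizolamak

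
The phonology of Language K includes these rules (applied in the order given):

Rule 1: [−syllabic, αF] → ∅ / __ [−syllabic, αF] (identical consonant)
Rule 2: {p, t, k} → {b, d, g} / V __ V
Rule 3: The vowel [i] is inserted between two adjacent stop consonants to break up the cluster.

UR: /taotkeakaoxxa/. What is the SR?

taotikeagaoxa

Rule 1 (degemination): /xx/ is a geminate; the first /x/ deletes. /taotkeakaoxxa/ → taotkeakaoxa.
Rule 2 (intervocalic voicing): /k/ is a voiceless stop between vowels /a/ and /a/, so it voices to [g]. /taotkeakaoxa/ → taotkeagaoxa.
Rule 3 (stop-cluster i-epenthesis): /t/ and /k/ form a stop–stop cluster, so [i] is inserted between them. /taotkeagaoxa/ → taotikeagaoxa.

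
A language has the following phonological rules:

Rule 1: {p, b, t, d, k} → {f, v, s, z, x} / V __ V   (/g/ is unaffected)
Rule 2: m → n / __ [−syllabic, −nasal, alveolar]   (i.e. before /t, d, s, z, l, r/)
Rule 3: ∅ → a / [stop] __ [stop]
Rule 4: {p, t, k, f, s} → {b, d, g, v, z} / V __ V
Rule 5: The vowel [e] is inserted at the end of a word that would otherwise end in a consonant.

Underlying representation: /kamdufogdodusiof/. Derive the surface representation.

Rule 1 (intervocalic spirantization): /d/ is a stop between vowels /o/ and /u/, so it spirantizes to the fricative [z]. /kamdufogdodusiof/ → kamdufogdozusiof.
Rule 2 (nasal place assimilation): /m/ precedes the alveolar consonant /d/, so it assimilates in place to [n]. /kamdufogdozusiof/ → kandufogdozusiof.
Rule 3 (stop-cluster a-epenthesis): /g/ and /d/ form a stop–stop cluster, so [a] is inserted between them. /kandufogdozusiof/ → kandufogadozusiof.
Rule 4 (intervocalic voicing): /f/ is a voiceless obstruent between vowels /u/ and /o/, so it voices to [v]. /s/ is a voiceless obstruent between vowels /u/ and /i/, so it voices to [z]. /kandufogadozusiof/ → kanduvogadozuziof.
Rule 5 (final e-epenthesis): the form ends in the consonant /f/, so [e] is inserted word-finally. /kanduvogadozuziof/ → kanduvogadozuziofe.

kanduvogadozuziofe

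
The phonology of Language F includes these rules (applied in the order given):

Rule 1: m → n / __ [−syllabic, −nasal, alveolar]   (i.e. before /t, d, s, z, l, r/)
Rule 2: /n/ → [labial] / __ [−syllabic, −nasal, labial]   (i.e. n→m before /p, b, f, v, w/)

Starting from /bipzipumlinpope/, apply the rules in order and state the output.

Rule 1 (nasal place assimilation): /m/ precedes the alveolar consonant /l/, so it assimilates in place to [n]. /bipzipumlinpope/ → bipzipunlinpope.
Rule 2 (nasal place assimilation): /n/ precedes the labial consonant /p/, so it assimilates in place to [m]. /bipzipunlinpope/ → bipzipunlimpope.

bipzipunlimpope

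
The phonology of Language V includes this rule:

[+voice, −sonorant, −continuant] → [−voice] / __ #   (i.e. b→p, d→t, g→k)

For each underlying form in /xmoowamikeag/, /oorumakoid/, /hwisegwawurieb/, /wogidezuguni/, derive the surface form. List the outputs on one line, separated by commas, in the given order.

/xmoowamikeag/: /g/ is a voiced stop in word-final position, so it devoices to [k]. → [xmoowamikeak].
/oorumakoid/: /d/ is a voiced stop in word-final position, so it devoices to [t]. → [oorumakoit].
/hwisegwawurieb/: /b/ is a voiced stop in word-final position, so it devoices to [p]. → [hwisegwawuriep].
/wogidezuguni/: the rule's environment is not met; surfaces unchanged as [wogidezuguni].

xmoowamikeak, oorumakoit, hwisegwawuriep, wogidezuguni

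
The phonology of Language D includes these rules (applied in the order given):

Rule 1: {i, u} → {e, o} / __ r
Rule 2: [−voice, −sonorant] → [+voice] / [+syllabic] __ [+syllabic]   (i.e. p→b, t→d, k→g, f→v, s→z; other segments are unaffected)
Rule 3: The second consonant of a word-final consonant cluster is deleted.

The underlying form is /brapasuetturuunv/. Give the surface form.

brabazuettoruun

Rule 1 (pre-rhotic lowering): /u/ is a high vowel immediately before /r/, so it lowers to [o]. /brapasuetturuunv/ → brapasuettoruunv.
Rule 2 (intervocalic voicing): /p/ is a voiceless obstruent between vowels /a/ and /a/, so it voices to [b]. /s/ is a voiceless obstruent between vowels /a/ and /u/, so it voices to [z]. /brapasuettoruunv/ → brabazuettoruunv.
Rule 3 (final cluster simplification): /v/ is the second consonant of a word-final cluster /nv/, so it deletes. /brabazuettoruunv/ → brabazuettoruun.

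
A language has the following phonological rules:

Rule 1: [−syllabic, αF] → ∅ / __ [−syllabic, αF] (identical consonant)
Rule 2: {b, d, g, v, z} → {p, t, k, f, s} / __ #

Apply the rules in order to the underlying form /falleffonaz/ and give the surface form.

falefonas

Rule 1 (degemination): /ll/ is a geminate; the first /l/ deletes. /ff/ is a geminate; the first /f/ deletes. /falleffonaz/ → falefonaz.
Rule 2 (final devoicing): /z/ is a voiced obstruent in word-final position, so it devoices to [s]. /falefonaz/ → falefonas.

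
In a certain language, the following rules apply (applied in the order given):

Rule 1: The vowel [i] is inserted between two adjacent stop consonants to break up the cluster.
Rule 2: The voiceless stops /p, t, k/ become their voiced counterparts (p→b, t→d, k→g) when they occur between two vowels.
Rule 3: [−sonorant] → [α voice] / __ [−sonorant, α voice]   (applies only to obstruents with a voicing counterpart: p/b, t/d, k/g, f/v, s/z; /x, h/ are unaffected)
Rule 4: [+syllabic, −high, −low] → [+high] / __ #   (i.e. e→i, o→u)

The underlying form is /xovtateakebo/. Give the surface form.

xoftadeagebu

Rule 1 (stop-cluster i-epenthesis): no segment meets the environment; /xovtateakebo/ is unchanged.
Rule 2 (intervocalic voicing): /t/ is a voiceless stop between vowels /a/ and /e/, so it voices to [d]. /k/ is a voiceless stop between vowels /a/ and /e/, so it voices to [g]. /xovtateakebo/ → xovtadeagebo.
Rule 3 (regressive voicing assimilation): /v/ precedes the voiceless obstruent /t/, so it devoices to [f] by assimilation. /xovtadeagebo/ → xoftadeagebo.
Rule 4 (final vowel raising): /o/ is a mid vowel in word-final position, so it raises to [u]. /xoftadeagebo/ → xoftadeagebu.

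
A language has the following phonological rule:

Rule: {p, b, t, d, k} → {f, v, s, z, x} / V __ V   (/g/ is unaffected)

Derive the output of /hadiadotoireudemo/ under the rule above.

/d/ is a stop between vowels /a/ and /i/, so it spirantizes to the fricative [z].
/d/ is a stop between vowels /a/ and /o/, so it spirantizes to the fricative [z].
/t/ is a stop between vowels /o/ and /o/, so it spirantizes to the fricative [s].
/d/ is a stop between vowels /u/ and /e/, so it spirantizes to the fricative [z].
Surface form: [haziazosoireuzemo].

haziazosoireuzemo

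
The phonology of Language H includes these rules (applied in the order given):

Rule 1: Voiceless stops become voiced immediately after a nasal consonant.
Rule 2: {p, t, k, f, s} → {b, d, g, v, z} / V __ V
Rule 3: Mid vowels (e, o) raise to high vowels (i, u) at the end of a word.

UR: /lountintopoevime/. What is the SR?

loundindoboevimi

Rule 1 (post-nasal voicing): /t/ is a voiceless stop immediately after the nasal /n/, so it voices to [d]. /t/ is a voiceless stop immediately after the nasal /n/, so it voices to [d]. /lountintopoevime/ → loundindopoevime.
Rule 2 (intervocalic voicing): /p/ is a voiceless obstruent between vowels /o/ and /o/, so it voices to [b]. /loundindopoevime/ → loundindoboevime.
Rule 3 (final vowel raising): /e/ is a mid vowel in word-final position, so it raises to [i]. /loundindoboevime/ → loundindoboevimi.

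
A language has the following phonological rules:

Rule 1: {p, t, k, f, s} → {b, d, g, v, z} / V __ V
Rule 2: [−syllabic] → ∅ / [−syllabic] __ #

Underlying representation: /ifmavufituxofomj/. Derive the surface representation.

ifmavuviduxovom

Rule 1 (intervocalic voicing): /f/ is a voiceless obstruent between vowels /u/ and /i/, so it voices to [v]. /t/ is a voiceless obstruent between vowels /i/ and /u/, so it voices to [d]. /f/ is a voiceless obstruent between vowels /o/ and /o/, so it voices to [v]. /ifmavufituxofomj/ → ifmavuviduxovomj.
Rule 2 (final cluster simplification): /j/ is the second consonant of a word-final cluster /mj/, so it deletes. /ifmavuviduxovomj/ → ifmavuviduxovom.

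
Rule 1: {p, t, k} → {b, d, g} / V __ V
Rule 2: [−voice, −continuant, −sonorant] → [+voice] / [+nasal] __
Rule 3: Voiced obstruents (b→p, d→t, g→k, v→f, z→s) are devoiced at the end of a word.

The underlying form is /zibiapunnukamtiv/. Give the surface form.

zibiabunnugamdif

Rule 1 (intervocalic voicing): /p/ is a voiceless stop between vowels /a/ and /u/, so it voices to [b]. /k/ is a voiceless stop between vowels /u/ and /a/, so it voices to [g]. /zibiapunnukamtiv/ → zibiabunnugamtiv.
Rule 2 (post-nasal voicing): /t/ is a voiceless stop immediately after the nasal /m/, so it voices to [d]. /zibiabunnugamtiv/ → zibiabunnugamdiv.
Rule 3 (final devoicing): /v/ is a voiced obstruent in word-final position, so it devoices to [f]. /zibiabunnugamdiv/ → zibiabunnugamdif.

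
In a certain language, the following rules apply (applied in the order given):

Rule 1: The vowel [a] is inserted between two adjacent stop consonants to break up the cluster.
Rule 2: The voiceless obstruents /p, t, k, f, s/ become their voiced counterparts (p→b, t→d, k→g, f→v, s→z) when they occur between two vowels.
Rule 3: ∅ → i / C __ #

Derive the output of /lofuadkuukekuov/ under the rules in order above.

lovuadaguugeguovi

Rule 1 (stop-cluster a-epenthesis): /d/ and /k/ form a stop–stop cluster, so [a] is inserted between them. /lofuadkuukekuov/ → lofuadakuukekuov.
Rule 2 (intervocalic voicing): /f/ is a voiceless obstruent between vowels /o/ and /u/, so it voices to [v]. /k/ is a voiceless obstruent between vowels /a/ and /u/, so it voices to [g]. /k/ is a voiceless obstruent between vowels /u/ and /e/, so it voices to [g]. /k/ is a voiceless obstruent between vowels /e/ and /u/, so it voices to [g]. /lofuadakuukekuov/ → lovuadaguugeguov.
Rule 3 (final i-epenthesis): the form ends in the consonant /v/, so [i] is inserted word-finally. /lovuadaguugeguov/ → lovuadaguugeguovi.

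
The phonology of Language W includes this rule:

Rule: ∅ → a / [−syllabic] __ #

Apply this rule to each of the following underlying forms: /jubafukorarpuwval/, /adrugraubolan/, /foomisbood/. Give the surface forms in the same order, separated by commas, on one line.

jubafukorarpuwvala, adrugraubolana, foomisbooda

/jubafukorarpuwval/: the form ends in the consonant /l/, so [a] is inserted word-finally. → [jubafukorarpuwvala].
/adrugraubolan/: the form ends in the consonant /n/, so [a] is inserted word-finally. → [adrugraubolana].
/foomisbood/: the form ends in the consonant /d/, so [a] is inserted word-finally. → [foomisbooda].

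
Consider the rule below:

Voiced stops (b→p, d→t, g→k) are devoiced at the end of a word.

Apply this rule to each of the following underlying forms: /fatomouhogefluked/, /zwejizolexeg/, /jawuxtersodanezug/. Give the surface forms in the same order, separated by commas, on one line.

/fatomouhogefluked/: /d/ is a voiced stop in word-final position, so it devoices to [t]. → [fatomouhogefluket].
/zwejizolexeg/: /g/ is a voiced stop in word-final position, so it devoices to [k]. → [zwejizolexek].
/jawuxtersodanezug/: /g/ is a voiced stop in word-final position, so it devoices to [k]. → [jawuxtersodanezuk].

fatomouhogefluket, zwejizolexek, jawuxtersodanezuk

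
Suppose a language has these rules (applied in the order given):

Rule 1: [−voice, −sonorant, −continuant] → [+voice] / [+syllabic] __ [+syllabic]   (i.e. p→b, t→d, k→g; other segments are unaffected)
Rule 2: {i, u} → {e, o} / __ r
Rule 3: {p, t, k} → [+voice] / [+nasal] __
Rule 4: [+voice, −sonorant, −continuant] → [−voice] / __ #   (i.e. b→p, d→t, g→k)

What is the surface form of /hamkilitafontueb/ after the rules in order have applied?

Rule 1 (intervocalic voicing): /t/ is a voiceless stop between vowels /i/ and /a/, so it voices to [d]. /hamkilitafontueb/ → hamkilidafontueb.
Rule 2 (pre-rhotic lowering): no segment meets the environment; /hamkilidafontueb/ is unchanged.
Rule 3 (post-nasal voicing): /k/ is a voiceless stop immediately after the nasal /m/, so it voices to [g]. /t/ is a voiceless stop immediately after the nasal /n/, so it voices to [d]. /hamkilidafontueb/ → hamgilidafondueb.
Rule 4 (final devoicing): /b/ is a voiced stop in word-final position, so it devoices to [p]. /hamgilidafondueb/ → hamgilidafonduep.

hamgilidafonduep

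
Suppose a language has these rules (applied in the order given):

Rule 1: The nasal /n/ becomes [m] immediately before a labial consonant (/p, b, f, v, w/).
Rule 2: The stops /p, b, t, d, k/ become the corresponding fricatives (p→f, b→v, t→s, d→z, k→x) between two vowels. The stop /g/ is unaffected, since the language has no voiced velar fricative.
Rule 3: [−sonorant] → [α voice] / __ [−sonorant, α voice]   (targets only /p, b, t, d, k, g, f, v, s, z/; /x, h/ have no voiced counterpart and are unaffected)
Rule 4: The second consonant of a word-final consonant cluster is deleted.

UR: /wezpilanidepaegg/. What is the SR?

Rule 1 (nasal place assimilation): no segment meets the environment; /wezpilanidepaegg/ is unchanged.
Rule 2 (intervocalic spirantization): /d/ is a stop between vowels /i/ and /e/, so it spirantizes to the fricative [z]. /p/ is a stop between vowels /e/ and /a/, so it spirantizes to the fricative [f]. /wezpilanidepaegg/ → wezpilanizefaegg.
Rule 3 (regressive voicing assimilation): /z/ precedes the voiceless obstruent /p/, so it devoices to [s] by assimilation. /wezpilanizefaegg/ → wespilanizefaegg.
Rule 4 (final cluster simplification): /g/ is the second consonant of a word-final cluster /gg/, so it deletes. /wespilanizefaegg/ → wespilanizefaeg.

wespilanizefaeg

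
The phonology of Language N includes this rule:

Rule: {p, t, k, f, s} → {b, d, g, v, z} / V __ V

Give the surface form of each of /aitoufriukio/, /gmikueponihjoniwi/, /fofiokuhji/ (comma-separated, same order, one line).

/aitoufriukio/: /t/ is a voiceless obstruent between vowels /i/ and /o/, so it voices to [d]. /k/ is a voiceless obstruent between vowels /u/ and /i/, so it voices to [g]. → [aidoufriugio].
/gmikueponihjoniwi/: /k/ is a voiceless obstruent between vowels /i/ and /u/, so it voices to [g]. /p/ is a voiceless obstruent between vowels /e/ and /o/, so it voices to [b]. → [gmiguebonihjoniwi].
/fofiokuhji/: /f/ is a voiceless obstruent between vowels /o/ and /i/, so it voices to [v]. /k/ is a voiceless obstruent between vowels /o/ and /u/, so it voices to [g]. → [fovioguhji].

aidoufriugio, gmiguebonihjoniwi, fovioguhji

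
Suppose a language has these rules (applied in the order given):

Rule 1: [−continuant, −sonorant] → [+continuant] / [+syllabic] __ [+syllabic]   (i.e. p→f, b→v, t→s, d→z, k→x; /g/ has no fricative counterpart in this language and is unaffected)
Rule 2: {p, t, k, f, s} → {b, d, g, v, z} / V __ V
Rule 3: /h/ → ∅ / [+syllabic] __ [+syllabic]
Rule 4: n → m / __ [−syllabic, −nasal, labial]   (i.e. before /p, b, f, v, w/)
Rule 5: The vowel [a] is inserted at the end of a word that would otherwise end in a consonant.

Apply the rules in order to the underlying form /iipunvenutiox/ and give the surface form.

iivumvenuzioxa

Rule 1 (intervocalic spirantization): /p/ is a stop between vowels /i/ and /u/, so it spirantizes to the fricative [f]. /t/ is a stop between vowels /u/ and /i/, so it spirantizes to the fricative [s]. /iipunvenutiox/ → iifunvenusiox.
Rule 2 (intervocalic voicing): /f/ is a voiceless obstruent between vowels /i/ and /u/, so it voices to [v]. /s/ is a voiceless obstruent between vowels /u/ and /i/, so it voices to [z]. /iifunvenusiox/ → iivunvenuziox.
Rule 3 (intervocalic h-deletion): no segment meets the environment; /iivunvenuziox/ is unchanged.
Rule 4 (nasal place assimilation): /n/ precedes the labial consonant /v/, so it assimilates in place to [m]. /iivunvenuziox/ → iivumvenuziox.
Rule 5 (final a-epenthesis): the form ends in the consonant /x/, so [a] is inserted word-finally. /iivumvenuziox/ → iivumvenuzioxa.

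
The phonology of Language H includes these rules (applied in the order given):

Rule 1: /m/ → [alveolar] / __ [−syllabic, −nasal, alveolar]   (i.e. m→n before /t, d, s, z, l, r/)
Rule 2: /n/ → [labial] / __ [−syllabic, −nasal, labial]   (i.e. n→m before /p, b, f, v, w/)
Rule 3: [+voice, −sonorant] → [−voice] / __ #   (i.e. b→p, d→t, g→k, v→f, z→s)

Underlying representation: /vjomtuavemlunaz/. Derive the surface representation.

vjontuavenlunas

Rule 1 (nasal place assimilation): /m/ precedes the alveolar consonant /t/, so it assimilates in place to [n]. /m/ precedes the alveolar consonant /l/, so it assimilates in place to [n]. /vjomtuavemlunaz/ → vjontuavenlunaz.
Rule 2 (nasal place assimilation): no segment meets the environment; /vjontuavenlunaz/ is unchanged.
Rule 3 (final devoicing): /z/ is a voiced obstruent in word-final position, so it devoices to [s]. /vjontuavenlunaz/ → vjontuavenlunas.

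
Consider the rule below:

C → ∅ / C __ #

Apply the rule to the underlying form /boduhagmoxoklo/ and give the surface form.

boduhagmoxoklo

No segment of /boduhagmoxoklo/ meets the structural description of the rule, so the form surfaces unchanged.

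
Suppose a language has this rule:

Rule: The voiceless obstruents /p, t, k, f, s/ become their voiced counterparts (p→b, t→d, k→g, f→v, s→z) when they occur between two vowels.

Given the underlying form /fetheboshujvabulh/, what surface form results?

No segment of /fetheboshujvabulh/ meets the structural description of the rule, so the form surfaces unchanged.

fetheboshujvabulh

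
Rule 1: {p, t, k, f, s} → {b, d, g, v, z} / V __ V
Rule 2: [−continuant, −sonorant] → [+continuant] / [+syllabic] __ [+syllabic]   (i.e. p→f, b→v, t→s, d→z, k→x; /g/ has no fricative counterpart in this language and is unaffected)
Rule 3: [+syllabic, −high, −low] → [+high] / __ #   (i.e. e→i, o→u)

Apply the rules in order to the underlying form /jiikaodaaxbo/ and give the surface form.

jiigaozaaxbu

Rule 1 (intervocalic voicing): /k/ is a voiceless obstruent between vowels /i/ and /a/, so it voices to [g]. /jiikaodaaxbo/ → jiigaodaaxbo.
Rule 2 (intervocalic spirantization): /d/ is a stop between vowels /o/ and /a/, so it spirantizes to the fricative [z]. /jiigaodaaxbo/ → jiigaozaaxbo.
Rule 3 (final vowel raising): /o/ is a mid vowel in word-final position, so it raises to [u]. /jiigaozaaxbo/ → jiigaozaaxbu.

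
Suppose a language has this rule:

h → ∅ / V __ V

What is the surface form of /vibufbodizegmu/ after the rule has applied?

vibufbodizegmu

No segment of /vibufbodizegmu/ meets the structural description of the rule, so the form surfaces unchanged.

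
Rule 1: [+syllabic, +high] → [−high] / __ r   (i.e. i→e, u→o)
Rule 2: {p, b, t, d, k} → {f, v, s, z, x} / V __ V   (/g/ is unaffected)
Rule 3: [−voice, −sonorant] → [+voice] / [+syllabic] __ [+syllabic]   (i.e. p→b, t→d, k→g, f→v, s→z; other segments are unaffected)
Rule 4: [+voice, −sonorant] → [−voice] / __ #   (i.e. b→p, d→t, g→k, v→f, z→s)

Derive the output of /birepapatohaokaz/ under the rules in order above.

berevavazohaoxas

Rule 1 (pre-rhotic lowering): /i/ is a high vowel immediately before /r/, so it lowers to [e]. /birepapatohaokaz/ → berepapatohaokaz.
Rule 2 (intervocalic spirantization): /p/ is a stop between vowels /e/ and /a/, so it spirantizes to the fricative [f]. /p/ is a stop between vowels /a/ and /a/, so it spirantizes to the fricative [f]. /t/ is a stop between vowels /a/ and /o/, so it spirantizes to the fricative [s]. /k/ is a stop between vowels /o/ and /a/, so it spirantizes to the fricative [x]. /berepapatohaokaz/ → berefafasohaoxaz.
Rule 3 (intervocalic voicing): /f/ is a voiceless obstruent between vowels /e/ and /a/, so it voices to [v]. /f/ is a voiceless obstruent between vowels /a/ and /a/, so it voices to [v]. /s/ is a voiceless obstruent between vowels /a/ and /o/, so it voices to [z]. /berefafasohaoxaz/ → berevavazohaoxaz.
Rule 4 (final devoicing): /z/ is a voiced obstruent in word-final position, so it devoices to [s]. /berevavazohaoxaz/ → berevavazohaoxas.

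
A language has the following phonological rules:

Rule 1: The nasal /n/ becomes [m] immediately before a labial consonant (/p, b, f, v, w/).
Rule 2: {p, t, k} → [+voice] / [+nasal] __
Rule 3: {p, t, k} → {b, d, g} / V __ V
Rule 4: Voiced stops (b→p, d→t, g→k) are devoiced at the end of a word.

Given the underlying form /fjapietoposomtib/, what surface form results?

Rule 1 (nasal place assimilation): no segment meets the environment; /fjapietoposomtib/ is unchanged.
Rule 2 (post-nasal voicing): /t/ is a voiceless stop immediately after the nasal /m/, so it voices to [d]. /fjapietoposomtib/ → fjapietoposomdib.
Rule 3 (intervocalic voicing): /p/ is a voiceless stop between vowels /a/ and /i/, so it voices to [b]. /t/ is a voiceless stop between vowels /e/ and /o/, so it voices to [d]. /p/ is a voiceless stop between vowels /o/ and /o/, so it voices to [b]. /fjapietoposomdib/ → fjabiedobosomdib.
Rule 4 (final devoicing): /b/ is a voiced stop in word-final position, so it devoices to [p]. /fjabiedobosomdib/ → fjabiedobosomdip.

fjabiedobosomdip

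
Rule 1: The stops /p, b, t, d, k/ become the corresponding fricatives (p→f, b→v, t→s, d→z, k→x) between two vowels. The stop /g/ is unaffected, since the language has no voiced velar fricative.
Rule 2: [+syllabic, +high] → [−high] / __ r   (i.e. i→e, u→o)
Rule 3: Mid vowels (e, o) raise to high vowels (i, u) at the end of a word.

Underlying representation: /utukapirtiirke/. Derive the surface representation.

usuxafertierki

Rule 1 (intervocalic spirantization): /t/ is a stop between vowels /u/ and /u/, so it spirantizes to the fricative [s]. /k/ is a stop between vowels /u/ and /a/, so it spirantizes to the fricative [x]. /p/ is a stop between vowels /a/ and /i/, so it spirantizes to the fricative [f]. /utukapirtiirke/ → usuxafirtiirke.
Rule 2 (pre-rhotic lowering): /i/ is a high vowel immediately before /r/, so it lowers to [e]. /i/ is a high vowel immediately before /r/, so it lowers to [e]. /usuxafirtiirke/ → usuxafertierke.
Rule 3 (final vowel raising): /e/ is a mid vowel in word-final position, so it raises to [i]. /usuxafertierke/ → usuxafertierki.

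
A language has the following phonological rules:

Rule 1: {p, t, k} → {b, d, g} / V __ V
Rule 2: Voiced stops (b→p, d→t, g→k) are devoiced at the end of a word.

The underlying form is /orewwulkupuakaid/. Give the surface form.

orewwulkubuagait

Rule 1 (intervocalic voicing): /p/ is a voiceless stop between vowels /u/ and /u/, so it voices to [b]. /k/ is a voiceless stop between vowels /a/ and /a/, so it voices to [g]. /orewwulkupuakaid/ → orewwulkubuagaid.
Rule 2 (final devoicing): /d/ is a voiced stop in word-final position, so it devoices to [t]. /orewwulkubuagaid/ → orewwulkubuagait.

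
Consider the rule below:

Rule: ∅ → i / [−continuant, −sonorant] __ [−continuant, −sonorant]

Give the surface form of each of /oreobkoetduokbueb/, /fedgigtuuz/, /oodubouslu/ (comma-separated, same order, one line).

/oreobkoetduokbueb/: /b/ and /k/ form a stop–stop cluster, so [i] is inserted between them. /t/ and /d/ form a stop–stop cluster, so [i] is inserted between them. /k/ and /b/ form a stop–stop cluster, so [i] is inserted between them. → [oreobikoetiduokibueb].
/fedgigtuuz/: /d/ and /g/ form a stop–stop cluster, so [i] is inserted between them. /g/ and /t/ form a stop–stop cluster, so [i] is inserted between them. → [fedigigituuz].
/oodubouslu/: the rule's environment is not met; surfaces unchanged as [oodubouslu].

oreobikoetiduokibueb, fedigigituuz, oodubouslu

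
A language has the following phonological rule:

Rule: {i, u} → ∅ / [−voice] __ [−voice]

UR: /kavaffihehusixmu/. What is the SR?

kavaffhehsxmu

/i/ is a high vowel flanked by voiceless consonants /f/ and /h/, so it deletes.
/u/ is a high vowel flanked by voiceless consonants /h/ and /s/, so it deletes.
/i/ is a high vowel flanked by voiceless consonants /s/ and /x/, so it deletes.
Surface form: [kavaffhehsxmu].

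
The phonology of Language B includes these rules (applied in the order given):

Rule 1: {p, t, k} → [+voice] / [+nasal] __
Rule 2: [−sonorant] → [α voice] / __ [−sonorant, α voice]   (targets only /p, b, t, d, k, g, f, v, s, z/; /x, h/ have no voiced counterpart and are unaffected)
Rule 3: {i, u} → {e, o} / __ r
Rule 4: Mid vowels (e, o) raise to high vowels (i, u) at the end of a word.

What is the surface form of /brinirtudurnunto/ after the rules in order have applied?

brinertudornundu

Rule 1 (post-nasal voicing): /t/ is a voiceless stop immediately after the nasal /n/, so it voices to [d]. /brinirtudurnunto/ → brinirtudurnundo.
Rule 2 (regressive voicing assimilation): no segment meets the environment; /brinirtudurnundo/ is unchanged.
Rule 3 (pre-rhotic lowering): /i/ is a high vowel immediately before /r/, so it lowers to [e]. /u/ is a high vowel immediately before /r/, so it lowers to [o]. /brinirtudurnundo/ → brinertudornundo.
Rule 4 (final vowel raising): /o/ is a mid vowel in word-final position, so it raises to [u]. /brinertudornundo/ → brinertudornundu.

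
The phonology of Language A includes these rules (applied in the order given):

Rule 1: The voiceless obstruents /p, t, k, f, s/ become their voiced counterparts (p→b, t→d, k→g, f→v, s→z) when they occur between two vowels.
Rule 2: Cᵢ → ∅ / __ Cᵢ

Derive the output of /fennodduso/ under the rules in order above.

Rule 1 (intervocalic voicing): /s/ is a voiceless obstruent between vowels /u/ and /o/, so it voices to [z]. /fennodduso/ → fennodduzo.
Rule 2 (degemination): /nn/ is a geminate; the first /n/ deletes. /dd/ is a geminate; the first /d/ deletes. /fennodduzo/ → fenoduzo.

fenoduzo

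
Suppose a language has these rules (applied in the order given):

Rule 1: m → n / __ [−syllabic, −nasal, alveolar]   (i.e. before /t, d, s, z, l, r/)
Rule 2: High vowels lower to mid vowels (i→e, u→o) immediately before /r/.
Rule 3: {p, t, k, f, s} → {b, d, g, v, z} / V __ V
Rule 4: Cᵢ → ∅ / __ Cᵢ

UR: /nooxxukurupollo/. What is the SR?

nooxugorubolo

Rule 1 (nasal place assimilation): no segment meets the environment; /nooxxukurupollo/ is unchanged.
Rule 2 (pre-rhotic lowering): /u/ is a high vowel immediately before /r/, so it lowers to [o]. /nooxxukurupollo/ → nooxxukorupollo.
Rule 3 (intervocalic voicing): /k/ is a voiceless obstruent between vowels /u/ and /o/, so it voices to [g]. /p/ is a voiceless obstruent between vowels /u/ and /o/, so it voices to [b]. /nooxxukorupollo/ → nooxxugorubollo.
Rule 4 (degemination): /xx/ is a geminate; the first /x/ deletes. /ll/ is a geminate; the first /l/ deletes. /nooxxugorubollo/ → nooxugorubolo.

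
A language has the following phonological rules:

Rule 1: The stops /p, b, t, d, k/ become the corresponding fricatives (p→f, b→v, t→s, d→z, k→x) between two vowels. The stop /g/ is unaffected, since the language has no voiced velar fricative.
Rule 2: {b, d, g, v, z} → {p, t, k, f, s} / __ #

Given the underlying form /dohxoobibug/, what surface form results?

dohxoovivuk

Rule 1 (intervocalic spirantization): /b/ is a stop between vowels /o/ and /i/, so it spirantizes to the fricative [v]. /b/ is a stop between vowels /i/ and /u/, so it spirantizes to the fricative [v]. /dohxoobibug/ → dohxoovivug.
Rule 2 (final devoicing): /g/ is a voiced obstruent in word-final position, so it devoices to [k]. /dohxoovivug/ → dohxoovivuk.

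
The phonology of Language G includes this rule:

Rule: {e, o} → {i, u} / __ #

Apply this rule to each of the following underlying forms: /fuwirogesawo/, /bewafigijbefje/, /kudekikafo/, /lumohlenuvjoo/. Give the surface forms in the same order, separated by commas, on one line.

fuwirogesawu, bewafigijbefji, kudekikafu, lumohlenuvjou

/fuwirogesawo/: /o/ is a mid vowel in word-final position, so it raises to [u]. → [fuwirogesawu].
/bewafigijbefje/: /e/ is a mid vowel in word-final position, so it raises to [i]. → [bewafigijbefji].
/kudekikafo/: /o/ is a mid vowel in word-final position, so it raises to [u]. → [kudekikafu].
/lumohlenuvjoo/: /o/ is a mid vowel in word-final position, so it raises to [u]. → [lumohlenuvjou].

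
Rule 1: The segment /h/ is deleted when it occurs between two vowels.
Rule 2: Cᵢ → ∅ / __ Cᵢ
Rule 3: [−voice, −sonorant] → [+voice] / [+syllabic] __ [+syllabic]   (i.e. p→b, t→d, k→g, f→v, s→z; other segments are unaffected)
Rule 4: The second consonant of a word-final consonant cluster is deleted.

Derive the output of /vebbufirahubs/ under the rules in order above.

vebuviraub

Rule 1 (intervocalic h-deletion): /h/ occurs between vowels /a/ and /u/, so it deletes. /vebbufirahubs/ → vebbufiraubs.
Rule 2 (degemination): /bb/ is a geminate; the first /b/ deletes. /vebbufiraubs/ → vebufiraubs.
Rule 3 (intervocalic voicing): /f/ is a voiceless obstruent between vowels /u/ and /i/, so it voices to [v]. /vebufiraubs/ → vebuviraubs.
Rule 4 (final cluster simplification): /s/ is the second consonant of a word-final cluster /bs/, so it deletes. /vebuviraubs/ → vebuviraub.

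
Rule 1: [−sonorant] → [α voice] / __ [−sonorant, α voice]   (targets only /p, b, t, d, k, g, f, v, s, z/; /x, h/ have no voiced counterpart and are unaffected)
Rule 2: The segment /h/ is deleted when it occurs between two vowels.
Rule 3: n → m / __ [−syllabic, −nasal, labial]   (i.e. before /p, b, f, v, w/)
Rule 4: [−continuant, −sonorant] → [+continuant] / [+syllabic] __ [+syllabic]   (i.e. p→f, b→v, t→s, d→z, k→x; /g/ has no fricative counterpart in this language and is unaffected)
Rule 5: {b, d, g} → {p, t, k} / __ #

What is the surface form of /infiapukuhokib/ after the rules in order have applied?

imfiafuxuoxip

Rule 1 (regressive voicing assimilation): no segment meets the environment; /infiapukuhokib/ is unchanged.
Rule 2 (intervocalic h-deletion): /h/ occurs between vowels /u/ and /o/, so it deletes. /infiapukuhokib/ → infiapukuokib.
Rule 3 (nasal place assimilation): /n/ precedes the labial consonant /f/, so it assimilates in place to [m]. /infiapukuokib/ → imfiapukuokib.
Rule 4 (intervocalic spirantization): /p/ is a stop between vowels /a/ and /u/, so it spirantizes to the fricative [f]. /k/ is a stop between vowels /u/ and /u/, so it spirantizes to the fricative [x]. /k/ is a stop between vowels /o/ and /i/, so it spirantizes to the fricative [x]. /imfiapukuokib/ → imfiafuxuoxib.
Rule 5 (final devoicing): /b/ is a voiced stop in word-final position, so it devoices to [p]. /imfiafuxuoxib/ → imfiafuxuoxip.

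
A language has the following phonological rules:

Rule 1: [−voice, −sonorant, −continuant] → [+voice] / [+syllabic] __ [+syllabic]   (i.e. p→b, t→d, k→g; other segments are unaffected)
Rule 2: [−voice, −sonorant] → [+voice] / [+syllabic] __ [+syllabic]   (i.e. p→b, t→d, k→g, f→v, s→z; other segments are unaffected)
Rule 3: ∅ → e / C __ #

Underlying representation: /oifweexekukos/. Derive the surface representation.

oifweexegugose

Rule 1 (intervocalic voicing): /k/ is a voiceless stop between vowels /e/ and /u/, so it voices to [g]. /k/ is a voiceless stop between vowels /u/ and /o/, so it voices to [g]. /oifweexekukos/ → oifweexegugos.
Rule 2 (intervocalic voicing): no segment meets the environment; /oifweexegugos/ is unchanged.
Rule 3 (final e-epenthesis): the form ends in the consonant /s/, so [e] is inserted word-finally. /oifweexegugos/ → oifweexegugose.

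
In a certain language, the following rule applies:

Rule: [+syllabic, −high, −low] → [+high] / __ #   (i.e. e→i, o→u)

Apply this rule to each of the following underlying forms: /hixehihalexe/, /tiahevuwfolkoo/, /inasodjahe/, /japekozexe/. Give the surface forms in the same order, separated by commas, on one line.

hixehihalexi, tiahevuwfolkou, inasodjahi, japekozexi

/hixehihalexe/: /e/ is a mid vowel in word-final position, so it raises to [i]. → [hixehihalexi].
/tiahevuwfolkoo/: /o/ is a mid vowel in word-final position, so it raises to [u]. → [tiahevuwfolkou].
/inasodjahe/: /e/ is a mid vowel in word-final position, so it raises to [i]. → [inasodjahi].
/japekozexe/: /e/ is a mid vowel in word-final position, so it raises to [i]. → [japekozexi].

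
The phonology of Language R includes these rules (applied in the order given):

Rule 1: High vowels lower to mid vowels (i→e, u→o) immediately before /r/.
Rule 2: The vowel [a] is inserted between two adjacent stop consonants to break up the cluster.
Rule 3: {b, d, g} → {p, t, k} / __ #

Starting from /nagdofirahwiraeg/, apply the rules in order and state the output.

Rule 1 (pre-rhotic lowering): /i/ is a high vowel immediately before /r/, so it lowers to [e]. /i/ is a high vowel immediately before /r/, so it lowers to [e]. /nagdofirahwiraeg/ → nagdoferahweraeg.
Rule 2 (stop-cluster a-epenthesis): /g/ and /d/ form a stop–stop cluster, so [a] is inserted between them. /nagdoferahweraeg/ → nagadoferahweraeg.
Rule 3 (final devoicing): /g/ is a voiced stop in word-final position, so it devoices to [k]. /nagadoferahweraeg/ → nagadoferahweraek.

nagadoferahweraek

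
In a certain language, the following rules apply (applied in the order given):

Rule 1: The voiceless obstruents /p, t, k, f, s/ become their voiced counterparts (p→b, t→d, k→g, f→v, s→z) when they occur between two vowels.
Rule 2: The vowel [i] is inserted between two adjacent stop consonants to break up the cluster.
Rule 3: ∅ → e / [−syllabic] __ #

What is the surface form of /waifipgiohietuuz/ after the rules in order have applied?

waivipigiohieduuze

Rule 1 (intervocalic voicing): /f/ is a voiceless obstruent between vowels /i/ and /i/, so it voices to [v]. /t/ is a voiceless obstruent between vowels /e/ and /u/, so it voices to [d]. /waifipgiohietuuz/ → waivipgiohieduuz.
Rule 2 (stop-cluster i-epenthesis): /p/ and /g/ form a stop–stop cluster, so [i] is inserted between them. /waivipgiohieduuz/ → waivipigiohieduuz.
Rule 3 (final e-epenthesis): the form ends in the consonant /z/, so [e] is inserted word-finally. /waivipigiohieduuz/ → waivipigiohieduuze.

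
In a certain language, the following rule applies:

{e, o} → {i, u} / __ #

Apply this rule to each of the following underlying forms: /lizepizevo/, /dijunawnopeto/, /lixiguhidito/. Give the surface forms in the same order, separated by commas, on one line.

lizepizevu, dijunawnopetu, lixiguhiditu

/lizepizevo/: /o/ is a mid vowel in word-final position, so it raises to [u]. → [lizepizevu].
/dijunawnopeto/: /o/ is a mid vowel in word-final position, so it raises to [u]. → [dijunawnopetu].
/lixiguhidito/: /o/ is a mid vowel in word-final position, so it raises to [u]. → [lixiguhiditu].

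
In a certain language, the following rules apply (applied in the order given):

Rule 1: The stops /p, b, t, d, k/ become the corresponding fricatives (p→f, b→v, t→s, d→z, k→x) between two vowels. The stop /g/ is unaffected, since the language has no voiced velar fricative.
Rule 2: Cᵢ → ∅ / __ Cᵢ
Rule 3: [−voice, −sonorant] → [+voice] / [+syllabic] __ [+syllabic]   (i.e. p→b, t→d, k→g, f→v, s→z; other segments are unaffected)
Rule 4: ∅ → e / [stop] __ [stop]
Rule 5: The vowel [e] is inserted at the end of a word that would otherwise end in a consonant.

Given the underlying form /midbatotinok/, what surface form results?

Rule 1 (intervocalic spirantization): /t/ is a stop between vowels /a/ and /o/, so it spirantizes to the fricative [s]. /t/ is a stop between vowels /o/ and /i/, so it spirantizes to the fricative [s]. /midbatotinok/ → midbasosinok.
Rule 2 (degemination): no segment meets the environment; /midbasosinok/ is unchanged.
Rule 3 (intervocalic voicing): /s/ is a voiceless obstruent between vowels /a/ and /o/, so it voices to [z]. /s/ is a voiceless obstruent between vowels /o/ and /i/, so it voices to [z]. /midbasosinok/ → midbazozinok.
Rule 4 (stop-cluster e-epenthesis): /d/ and /b/ form a stop–stop cluster, so [e] is inserted between them. /midbazozinok/ → midebazozinok.
Rule 5 (final e-epenthesis): the form ends in the consonant /k/, so [e] is inserted word-finally. /midebazozinok/ → midebazozinoke.

midebazozinoke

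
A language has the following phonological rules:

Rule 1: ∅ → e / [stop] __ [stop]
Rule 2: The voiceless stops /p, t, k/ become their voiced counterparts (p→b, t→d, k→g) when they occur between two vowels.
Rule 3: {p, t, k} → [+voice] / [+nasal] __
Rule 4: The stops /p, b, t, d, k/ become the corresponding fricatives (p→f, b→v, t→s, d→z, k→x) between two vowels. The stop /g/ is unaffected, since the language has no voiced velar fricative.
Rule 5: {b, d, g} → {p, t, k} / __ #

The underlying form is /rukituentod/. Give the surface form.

rugizuendot

Rule 1 (stop-cluster e-epenthesis): no segment meets the environment; /rukituentod/ is unchanged.
Rule 2 (intervocalic voicing): /k/ is a voiceless stop between vowels /u/ and /i/, so it voices to [g]. /t/ is a voiceless stop between vowels /i/ and /u/, so it voices to [d]. /rukituentod/ → rugiduentod.
Rule 3 (post-nasal voicing): /t/ is a voiceless stop immediately after the nasal /n/, so it voices to [d]. /rugiduentod/ → rugiduendod.
Rule 4 (intervocalic spirantization): /d/ is a stop between vowels /i/ and /u/, so it spirantizes to the fricative [z]. /rugiduendod/ → rugizuendod.
Rule 5 (final devoicing): /d/ is a voiced stop in word-final position, so it devoices to [t]. /rugizuendod/ → rugizuendot.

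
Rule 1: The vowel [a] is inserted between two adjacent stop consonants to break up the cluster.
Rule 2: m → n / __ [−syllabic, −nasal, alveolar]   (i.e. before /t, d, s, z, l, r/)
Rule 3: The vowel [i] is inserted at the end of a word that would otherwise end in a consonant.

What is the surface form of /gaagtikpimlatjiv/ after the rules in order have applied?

Rule 1 (stop-cluster a-epenthesis): /g/ and /t/ form a stop–stop cluster, so [a] is inserted between them. /k/ and /p/ form a stop–stop cluster, so [a] is inserted between them. /gaagtikpimlatjiv/ → gaagatikapimlatjiv.
Rule 2 (nasal place assimilation): /m/ precedes the alveolar consonant /l/, so it assimilates in place to [n]. /gaagatikapimlatjiv/ → gaagatikapinlatjiv.
Rule 3 (final i-epenthesis): the form ends in the consonant /v/, so [i] is inserted word-finally. /gaagatikapinlatjiv/ → gaagatikapinlatjivi.

gaagatikapinlatjivi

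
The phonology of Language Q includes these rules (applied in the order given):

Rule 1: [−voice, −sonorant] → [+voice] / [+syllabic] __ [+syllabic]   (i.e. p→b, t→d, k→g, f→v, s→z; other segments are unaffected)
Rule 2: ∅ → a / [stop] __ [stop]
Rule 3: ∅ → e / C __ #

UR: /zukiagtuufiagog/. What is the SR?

Rule 1 (intervocalic voicing): /k/ is a voiceless obstruent between vowels /u/ and /i/, so it voices to [g]. /f/ is a voiceless obstruent between vowels /u/ and /i/, so it voices to [v]. /zukiagtuufiagog/ → zugiagtuuviagog.
Rule 2 (stop-cluster a-epenthesis): /g/ and /t/ form a stop–stop cluster, so [a] is inserted between them. /zugiagtuuviagog/ → zugiagatuuviagog.
Rule 3 (final e-epenthesis): the form ends in the consonant /g/, so [e] is inserted word-finally. /zugiagatuuviagog/ → zugiagatuuviagoge.

zugiagatuuviagoge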